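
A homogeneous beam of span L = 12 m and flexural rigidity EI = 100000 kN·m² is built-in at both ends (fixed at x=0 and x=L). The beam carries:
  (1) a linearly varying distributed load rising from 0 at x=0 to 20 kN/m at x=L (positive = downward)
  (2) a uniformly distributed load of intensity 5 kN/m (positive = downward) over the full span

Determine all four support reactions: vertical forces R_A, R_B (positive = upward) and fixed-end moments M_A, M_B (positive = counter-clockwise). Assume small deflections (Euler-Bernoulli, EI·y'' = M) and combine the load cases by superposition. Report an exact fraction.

R_A = 66 kN, M_A = 156 kN·m, R_B = 114 kN, M_B = -204 kN·m

Load 1 — triangular load w₀=20 kN/m (0→w₀ over full span):
  R_A = 3w₀L/20 = 3·20·12/20 = 36 kN
  M_A = w₀L²/30 = 20·12²/30 = 96 kN·m
  R_B = 7w₀L/20 = 7·20·12/20 = 84 kN
  M_B = -w₀L²/20 = -20·12²/20 = -144 kN·m
Load 2 — uniform load w=5 kN/m over full span:
  R_A = wL/2 = 5·12/2 = 30 kN
  M_A = wL²/12 = 5·12²/12 = 60 kN·m
  R_B = wL/2 = 5·12/2 = 30 kN
  M_B = -wL²/12 = -5·12²/12 = -60 kN·m
Superposition: R_A = 66 kN, M_A = 156 kN·m, R_B = 114 kN, M_B = -204 kN·m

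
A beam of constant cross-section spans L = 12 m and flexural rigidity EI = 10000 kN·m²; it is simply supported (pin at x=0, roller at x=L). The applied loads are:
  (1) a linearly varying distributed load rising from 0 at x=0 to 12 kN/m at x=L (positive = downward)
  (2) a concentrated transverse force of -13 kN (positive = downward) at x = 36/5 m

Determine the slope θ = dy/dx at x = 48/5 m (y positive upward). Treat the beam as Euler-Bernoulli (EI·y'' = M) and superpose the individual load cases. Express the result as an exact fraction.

θ(48/5) = 19647/781250 rad

Load 1 — triangular load w₀=12 kN/m (0→w₀ over full span):
  θ_1 = -w₀(7L⁴-30L²x²+15x⁴)/(360LEI) = -12·(7·12⁴-30·12²·(48/5)²+15·(48/5)⁴)/(360·12·10000) = 13626/390625 rad
Load 2 — point force P=-13 kN at a=36/5 m (b=L-a=24/5):
  θ_2 = -Pa(2L²-6Lx+3x²+a²)/(6LEI)  [x>a] = -(-13)·(36/5)·(2·12²-6·12·(48/5)+3·(48/5)²+(36/5)²)/(6·12·10000) = -1521/156250 rad
Superposition: θ = Σ θ_i = 19647/781250 rad ≈ 0.025148 rad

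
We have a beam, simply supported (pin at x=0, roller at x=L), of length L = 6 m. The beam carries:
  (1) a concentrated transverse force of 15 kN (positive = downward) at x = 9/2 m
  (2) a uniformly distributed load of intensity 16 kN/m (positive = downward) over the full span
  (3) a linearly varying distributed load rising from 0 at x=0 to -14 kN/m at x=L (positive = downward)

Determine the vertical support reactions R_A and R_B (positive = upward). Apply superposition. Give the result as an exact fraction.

R_A = 151/4 kN, R_B = 125/4 kN

Load 1 — point force P=15 kN at a=9/2 m (b=L-a=3/2):
  R_A = Pb/L = 15·(3/2)/6 = 15/4 kN
  R_B = Pa/L = 15·(9/2)/6 = 45/4 kN
Load 2 — uniform load w=16 kN/m over full span:
  R_A = wL/2 = 16·6/2 = 48 kN
  R_B = wL/2 = 16·6/2 = 48 kN
Load 3 — triangular load w₀=-14 kN/m (0→w₀ over full span):
  R_A = w₀L/6 = (-14)·6/6 = -14 kN
  R_B = w₀L/3 = (-14)·6/3 = -28 kN
Superposition: R_A = 151/4 kN, R_B = 125/4 kN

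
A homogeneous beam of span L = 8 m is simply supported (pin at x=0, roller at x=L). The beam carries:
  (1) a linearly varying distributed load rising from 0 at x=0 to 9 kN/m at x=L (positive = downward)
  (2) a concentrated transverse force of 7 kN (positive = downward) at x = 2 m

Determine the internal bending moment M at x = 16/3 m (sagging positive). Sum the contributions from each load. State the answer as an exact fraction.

Load 1 — triangular load w₀=9 kN/m (0→w₀ over full span):
  M_1 = w₀Lx/6 - w₀x³/(6L) = 9·8·(16/3)/6 - 9·(16/3)³/(6·8) = 320/9 kN·m
Load 2 — point force P=7 kN at a=2 m (b=L-a=6):
  M_2 = Pa(L-x)/L  [x>a] = 7·2·(8-(16/3))/8 = 14/3 kN·m
Superposition: M = Σ M_i = 362/9 kN·m ≈ 40.222222 kN·m

M(16/3) = 362/9 kN·m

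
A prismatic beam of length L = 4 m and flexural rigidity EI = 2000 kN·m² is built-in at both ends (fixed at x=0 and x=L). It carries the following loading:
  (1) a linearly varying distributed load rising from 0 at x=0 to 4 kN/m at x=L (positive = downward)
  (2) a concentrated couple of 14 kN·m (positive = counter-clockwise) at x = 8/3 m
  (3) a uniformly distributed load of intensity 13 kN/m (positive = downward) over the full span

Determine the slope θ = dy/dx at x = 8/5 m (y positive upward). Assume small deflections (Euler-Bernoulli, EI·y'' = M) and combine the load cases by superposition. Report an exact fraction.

Load 1 — triangular load w₀=4 kN/m (0→w₀ over full span):
  θ_1 = -w₀(2x(L-x)(L-2x)(x+2L)+x²(L-x)²)/(120LEI) = -4·(2·(8/5)·(4-(8/5))·(4-2·(8/5))·((8/5)+2·4)+(8/5)²·(4-(8/5))²)/(120·4·2000) = -24/78125 rad
Load 2 — applied couple M₀=14 kN·m at a=8/3 m (b=L-a=4/3):
  θ_2 = (R_Ax²/2 - M_Ax)/EI  [x≤a] with R_A=14/3, M_A=14/3 = ((14/3)·(8/5)²/2 - (14/3)·(8/5))/2000 = -7/9375 rad
Load 3 — uniform load w=13 kN/m over full span:
  θ_3 = -wx(L-x)(L-2x)/(12EI) = -13·(8/5)·(4-(8/5))·(4-2·(8/5))/(12·2000) = -26/15625 rad
Superposition: θ = Σ θ_i = -637/234375 rad ≈ -0.002718 rad

θ(8/5) = -637/234375 rad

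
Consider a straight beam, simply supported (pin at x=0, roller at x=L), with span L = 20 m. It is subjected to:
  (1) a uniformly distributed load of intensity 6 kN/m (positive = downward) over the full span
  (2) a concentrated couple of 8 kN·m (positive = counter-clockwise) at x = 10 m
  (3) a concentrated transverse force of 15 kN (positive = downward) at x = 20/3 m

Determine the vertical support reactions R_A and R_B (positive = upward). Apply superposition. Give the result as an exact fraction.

Load 1 — uniform load w=6 kN/m over full span:
  R_A = wL/2 = 6·20/2 = 60 kN
  R_B = wL/2 = 6·20/2 = 60 kN
Load 2 — applied couple M₀=8 kN·m at a=10 m (b=L-a=10):
  R_A = M₀/L = 8/20 = 2/5 kN
  R_B = -M₀/L = -8/20 = -2/5 kN
Load 3 — point force P=15 kN at a=20/3 m (b=L-a=40/3):
  R_A = Pb/L = 15·(40/3)/20 = 10 kN
  R_B = Pa/L = 15·(20/3)/20 = 5 kN
Superposition: R_A = 352/5 kN, R_B = 323/5 kN

R_A = 352/5 kN, R_B = 323/5 kN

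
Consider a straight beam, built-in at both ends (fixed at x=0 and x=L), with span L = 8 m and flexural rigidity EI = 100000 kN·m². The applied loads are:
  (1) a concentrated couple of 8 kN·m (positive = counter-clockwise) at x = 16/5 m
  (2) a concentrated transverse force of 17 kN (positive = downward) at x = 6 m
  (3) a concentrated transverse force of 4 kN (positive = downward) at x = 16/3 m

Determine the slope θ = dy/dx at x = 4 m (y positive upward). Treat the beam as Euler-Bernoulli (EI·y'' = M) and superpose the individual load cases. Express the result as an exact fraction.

θ(4) = -11219/270000000 rad

Load 1 — applied couple M₀=8 kN·m at a=16/5 m (b=L-a=24/5):
  θ_1 = (R_Ax²/2 - M_Ax - M₀(x-a))/EI  [x>a] with R_A=36/25, M_A=24/25 = ((36/25)·4²/2 - (24/25)·4 - 8·(4-(16/5)))/100000 = 1/78125 rad
Load 2 — point force P=17 kN at a=6 m (b=L-a=2):
  θ_2 = -Pb²x(2aL-(3a+b)x)/(2L³EI)  [x≤a] = -17·2²·4·(2·6·8-(3·6+2)·4)/(2·8³·100000) = -17/400000 rad
Load 3 — point force P=4 kN at a=16/3 m (b=L-a=8/3):
  θ_3 = -Pb²x(2aL-(3a+b)x)/(2L³EI)  [x≤a] = -4·(8/3)²·4·(2·(16/3)·8-(3·(16/3)+(8/3))·4)/(2·8³·100000) = -1/84375 rad
Superposition: θ = Σ θ_i = -11219/270000000 rad ≈ -0.000042 rad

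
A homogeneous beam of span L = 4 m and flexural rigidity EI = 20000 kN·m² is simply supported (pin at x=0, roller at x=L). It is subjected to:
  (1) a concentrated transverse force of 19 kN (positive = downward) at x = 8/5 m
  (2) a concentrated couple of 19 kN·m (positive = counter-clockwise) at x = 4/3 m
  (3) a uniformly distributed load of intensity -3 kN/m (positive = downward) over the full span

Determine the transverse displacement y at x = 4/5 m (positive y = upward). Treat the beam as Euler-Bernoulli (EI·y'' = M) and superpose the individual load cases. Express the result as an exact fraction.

Load 1 — point force P=19 kN at a=8/5 m (b=L-a=12/5):
  y_1 = -Pbx(L²-b²-x²)/(6LEI)  [x≤a] = -19·(12/5)·(4/5)·(4²-(12/5)²-(4/5)²)/(6·4·20000) = -57/78125 m
Load 2 — applied couple M₀=19 kN·m at a=4/3 m (b=L-a=8/3):
  y_2 = (M₀x³/(6L)+C₁x)/EI  [x≤a] with C₁=M₀(3b²-L²)/(6L)=38/9 = (19·(4/5)³/(6·4)+(38/9)·(4/5))/20000 = 133/703125 m
Load 3 — uniform load w=-3 kN/m over full span:
  y_3 = -wx(L³-2Lx²+x³)/(24EI) = -(-3)·(4/5)·(4³-2·4·(4/5)²+(4/5)³)/(24·20000) = 116/390625 m
Superposition: y = Σ y_i = -856/3515625 m ≈ -0.000243 m

y(4/5) = -856/3515625 m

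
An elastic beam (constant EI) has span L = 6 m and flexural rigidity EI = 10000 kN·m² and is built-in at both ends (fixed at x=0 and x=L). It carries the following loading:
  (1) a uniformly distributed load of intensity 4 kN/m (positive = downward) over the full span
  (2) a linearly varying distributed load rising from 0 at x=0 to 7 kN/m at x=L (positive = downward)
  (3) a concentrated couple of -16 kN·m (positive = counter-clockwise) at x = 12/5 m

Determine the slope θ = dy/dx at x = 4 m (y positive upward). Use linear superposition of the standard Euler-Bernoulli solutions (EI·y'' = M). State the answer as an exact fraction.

Load 1 — uniform load w=4 kN/m over full span:
  θ_1 = -wx(L-x)(L-2x)/(12EI) = -4·4·(6-4)·(6-2·4)/(12·10000) = 1/1875 rad
Load 2 — triangular load w₀=7 kN/m (0→w₀ over full span):
  θ_2 = -w₀(2x(L-x)(L-2x)(x+2L)+x²(L-x)²)/(120LEI) = -7·(2·4·(6-4)·(6-2·4)·(4+2·6)+4²·(6-4)²)/(120·6·10000) = 49/112500 rad
Load 3 — applied couple M₀=-16 kN·m at a=12/5 m (b=L-a=18/5):
  θ_3 = (R_Ax²/2 - M_Ax - M₀(x-a))/EI  [x>a] with R_A=-96/25, M_A=-48/25 = ((-96/25)·4²/2 - (-48/25)·4 - (-16)·(4-(12/5)))/10000 = 4/15625 rad
Superposition: θ = Σ θ_i = 689/562500 rad ≈ 0.001225 rad

θ(4) = 689/562500 rad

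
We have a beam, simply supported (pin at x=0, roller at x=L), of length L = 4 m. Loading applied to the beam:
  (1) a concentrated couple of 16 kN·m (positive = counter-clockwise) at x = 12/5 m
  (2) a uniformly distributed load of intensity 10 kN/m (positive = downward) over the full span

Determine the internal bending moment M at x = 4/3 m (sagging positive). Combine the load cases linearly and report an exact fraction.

Load 1 — applied couple M₀=16 kN·m at a=12/5 m (b=L-a=8/5):
  M_1 = M₀x/L  [x≤a] = 16·(4/3)/4 = 16/3 kN·m
Load 2 — uniform load w=10 kN/m over full span:
  M_2 = wx(L-x)/2 = 10·(4/3)·(4-(4/3))/2 = 160/9 kN·m
Superposition: M = Σ M_i = 208/9 kN·m ≈ 23.111111 kN·m

M(4/3) = 208/9 kN·m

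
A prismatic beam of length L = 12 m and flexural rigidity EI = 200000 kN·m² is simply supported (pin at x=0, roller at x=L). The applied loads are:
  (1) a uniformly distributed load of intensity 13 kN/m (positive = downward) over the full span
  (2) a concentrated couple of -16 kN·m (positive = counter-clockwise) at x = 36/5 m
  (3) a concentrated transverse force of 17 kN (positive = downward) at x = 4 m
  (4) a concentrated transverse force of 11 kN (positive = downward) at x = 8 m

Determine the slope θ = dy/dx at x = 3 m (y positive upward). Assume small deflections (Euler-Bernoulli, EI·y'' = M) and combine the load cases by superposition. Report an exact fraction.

Load 1 — uniform load w=13 kN/m over full span:
  θ_1 = -w(L³-6Lx²+4x³)/(24EI) = -13·(12³-6·12·3²+4·3³)/(24·200000) = -1287/400000 rad
Load 2 — applied couple M₀=-16 kN·m at a=36/5 m (b=L-a=24/5):
  θ_2 = (M₀x²/(2L)+C₁)/EI  [x≤a] with C₁=M₀(3b²-L²)/(6L)=416/25 = ((-16)·3²/(2·12)+(416/25))/200000 = 133/2500000 rad
Load 3 — point force P=17 kN at a=4 m (b=L-a=8):
  θ_3 = -Pb(L²-b²-3x²)/(6LEI)  [x≤a] = -17·8·(12²-8²-3·3²)/(6·12·200000) = -901/1800000 rad
Load 4 — point force P=11 kN at a=8 m (b=L-a=4):
  θ_4 = -Pb(L²-b²-3x²)/(6LEI)  [x≤a] = -11·4·(12²-4²-3·3²)/(6·12·200000) = -1111/3600000 rad
Superposition: θ = Σ θ_i = -29801/7500000 rad ≈ -0.003973 rad

θ(3) = -29801/7500000 rad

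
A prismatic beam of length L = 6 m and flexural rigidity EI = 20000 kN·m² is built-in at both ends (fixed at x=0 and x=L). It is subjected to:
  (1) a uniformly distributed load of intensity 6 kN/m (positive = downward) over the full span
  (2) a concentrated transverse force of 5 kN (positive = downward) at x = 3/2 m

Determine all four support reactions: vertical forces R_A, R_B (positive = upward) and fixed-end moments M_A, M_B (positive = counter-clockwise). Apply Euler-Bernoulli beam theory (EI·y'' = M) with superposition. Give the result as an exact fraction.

Load 1 — uniform load w=6 kN/m over full span:
  R_A = wL/2 = 6·6/2 = 18 kN
  M_A = wL²/12 = 6·6²/12 = 18 kN·m
  R_B = wL/2 = 6·6/2 = 18 kN
  M_B = -wL²/12 = -6·6²/12 = -18 kN·m
Load 2 — point force P=5 kN at a=3/2 m (b=L-a=9/2):
  R_A = Pb²(3a+b)/L³ = 5·(9/2)²·(3·(3/2)+(9/2))/6³ = 135/32 kN
  M_A = Pab²/L² = 5·(3/2)·(9/2)²/6² = 135/32 kN·m
  R_B = Pa²(a+3b)/L³ = 5·(3/2)²·((3/2)+3·(9/2))/6³ = 25/32 kN
  M_B = -Pa²b/L² = -5·(3/2)²·(9/2)/6² = -45/32 kN·m
Superposition: R_A = 711/32 kN, M_A = 711/32 kN·m, R_B = 601/32 kN, M_B = -621/32 kN·m

R_A = 711/32 kN, M_A = 711/32 kN·m, R_B = 601/32 kN, M_B = -621/32 kN·m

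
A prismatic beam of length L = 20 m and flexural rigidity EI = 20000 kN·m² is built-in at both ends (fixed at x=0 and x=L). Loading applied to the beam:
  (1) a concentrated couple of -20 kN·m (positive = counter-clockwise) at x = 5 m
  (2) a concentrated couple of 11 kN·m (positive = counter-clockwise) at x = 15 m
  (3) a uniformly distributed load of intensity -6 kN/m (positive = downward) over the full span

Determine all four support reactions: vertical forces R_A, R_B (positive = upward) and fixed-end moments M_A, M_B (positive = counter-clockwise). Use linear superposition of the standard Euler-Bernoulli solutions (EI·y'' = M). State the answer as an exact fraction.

R_A = -9681/160 kN, M_A = -3085/16 kN·m, R_B = -9519/160 kN, M_B = 3067/16 kN·m

Load 1 — applied couple M₀=-20 kN·m at a=5 m (b=L-a=15):
  R_A = 6M₀ab/L³ = 6·(-20)·5·15/20³ = -9/8 kN
  M_A = M₀b(2a-b)/L² = (-20)·15·(2·5-15)/20² = 15/4 kN·m
  R_B = -6M₀ab/L³ = -6·(-20)·5·15/20³ = 9/8 kN
  M_B = M₀a(2b-a)/L² = (-20)·5·(2·15-5)/20² = -25/4 kN·m
Load 2 — applied couple M₀=11 kN·m at a=15 m (b=L-a=5):
  R_A = 6M₀ab/L³ = 6·11·15·5/20³ = 99/160 kN
  M_A = M₀b(2a-b)/L² = 11·5·(2·15-5)/20² = 55/16 kN·m
  R_B = -6M₀ab/L³ = -6·11·15·5/20³ = -99/160 kN
  M_B = M₀a(2b-a)/L² = 11·15·(2·5-15)/20² = -33/16 kN·m
Load 3 — uniform load w=-6 kN/m over full span:
  R_A = wL/2 = (-6)·20/2 = -60 kN
  M_A = wL²/12 = (-6)·20²/12 = -200 kN·m
  R_B = wL/2 = (-6)·20/2 = -60 kN
  M_B = -wL²/12 = -(-6)·20²/12 = 200 kN·m
Superposition: R_A = -9681/160 kN, M_A = -3085/16 kN·m, R_B = -9519/160 kN, M_B = 3067/16 kN·m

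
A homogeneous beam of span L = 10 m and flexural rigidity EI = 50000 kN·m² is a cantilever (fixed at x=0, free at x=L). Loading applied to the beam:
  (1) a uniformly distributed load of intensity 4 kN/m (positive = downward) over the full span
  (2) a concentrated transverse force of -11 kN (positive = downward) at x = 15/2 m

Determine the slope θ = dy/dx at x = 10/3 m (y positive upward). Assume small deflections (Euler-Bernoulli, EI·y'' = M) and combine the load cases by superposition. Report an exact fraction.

θ(10/3) = -827/162000 rad

Load 1 — uniform load w=4 kN/m over full span:
  θ_1 = -wx(x²-3Lx+3L²)/(6EI) = -4·(10/3)·((10/3)²-3·10·(10/3)+3·10²)/(6·50000) = -19/2025 rad
Load 2 — point force P=-11 kN at a=15/2 m (b=L-a=5/2):
  θ_2 = -Px(2a-x)/(2EI)  [x≤a] = -(-11)·(10/3)·(2·(15/2)-(10/3))/(2·50000) = 77/18000 rad
Superposition: θ = Σ θ_i = -827/162000 rad ≈ -0.005105 rad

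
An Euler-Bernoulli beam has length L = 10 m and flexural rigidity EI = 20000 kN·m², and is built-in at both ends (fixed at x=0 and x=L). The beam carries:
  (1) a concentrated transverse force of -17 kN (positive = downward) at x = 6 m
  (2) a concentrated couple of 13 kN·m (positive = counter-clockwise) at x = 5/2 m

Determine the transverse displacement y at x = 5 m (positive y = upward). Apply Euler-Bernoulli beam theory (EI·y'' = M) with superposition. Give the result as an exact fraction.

Load 1 — point force P=-17 kN at a=6 m (b=L-a=4):
  y_1 = -Pb²x²(3aL-(3a+b)x)/(6L³EI)  [x≤a] = -(-17)·4²·5²·(3·6·10-(3·6+4)·5)/(6·10³·20000) = 119/30000 m
Load 2 — applied couple M₀=13 kN·m at a=5/2 m (b=L-a=15/2):
  y_2 = (R_Ax³/6 - M_Ax²/2 - M₀(x-a)²/2)/EI  [x>a] with R_A=117/80, M_A=-39/16 = ((117/80)·5³/6 - (-39/16)·5²/2 - 13·(5-(5/2))²/2)/20000 = 13/12800 m
Superposition: y = Σ y_i = 4783/960000 m ≈ 0.004982 m

y(5) = 4783/960000 m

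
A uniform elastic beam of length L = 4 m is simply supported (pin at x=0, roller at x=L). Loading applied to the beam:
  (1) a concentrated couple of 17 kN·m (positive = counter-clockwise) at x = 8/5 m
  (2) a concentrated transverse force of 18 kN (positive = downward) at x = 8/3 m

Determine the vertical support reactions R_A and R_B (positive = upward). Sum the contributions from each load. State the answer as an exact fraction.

R_A = 41/4 kN, R_B = 31/4 kN

Load 1 — applied couple M₀=17 kN·m at a=8/5 m (b=L-a=12/5):
  R_A = M₀/L = 17/4 kN
  R_B = -M₀/L = -17/4 kN
Load 2 — point force P=18 kN at a=8/3 m (b=L-a=4/3):
  R_A = Pb/L = 18·(4/3)/4 = 6 kN
  R_B = Pa/L = 18·(8/3)/4 = 12 kN
Superposition: R_A = 41/4 kN, R_B = 31/4 kN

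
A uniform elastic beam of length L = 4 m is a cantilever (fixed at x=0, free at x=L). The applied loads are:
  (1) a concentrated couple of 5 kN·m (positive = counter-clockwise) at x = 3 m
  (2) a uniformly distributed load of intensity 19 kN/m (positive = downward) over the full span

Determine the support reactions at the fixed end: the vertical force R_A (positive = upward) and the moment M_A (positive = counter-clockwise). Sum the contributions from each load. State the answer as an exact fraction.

R_A = 76 kN, M_A = 147 kN·m

Load 1 — applied couple M₀=5 kN·m at a=3 m (b=L-a=1):
  R_A = 0 kN
  M_A = -M₀ = -5 kN·m
Load 2 — uniform load w=19 kN/m over full span:
  R_A = wL = 19·4 = 76 kN
  M_A = wL²/2 = 19·4²/2 = 152 kN·m
Superposition: R_A = 76 kN, M_A = 147 kN·m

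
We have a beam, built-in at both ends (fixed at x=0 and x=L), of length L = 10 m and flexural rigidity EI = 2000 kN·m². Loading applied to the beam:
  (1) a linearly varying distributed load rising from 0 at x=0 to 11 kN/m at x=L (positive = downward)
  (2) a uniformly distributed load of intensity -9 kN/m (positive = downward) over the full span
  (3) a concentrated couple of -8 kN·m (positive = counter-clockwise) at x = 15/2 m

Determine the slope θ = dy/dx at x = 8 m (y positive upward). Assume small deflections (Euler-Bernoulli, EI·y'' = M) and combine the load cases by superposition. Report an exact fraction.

θ(8) = -28/1875 rad

Load 1 — triangular load w₀=11 kN/m (0→w₀ over full span):
  θ_1 = -w₀(2x(L-x)(L-2x)(x+2L)+x²(L-x)²)/(120LEI) = -11·(2·8·(10-8)·(10-2·8)·(8+2·10)+8²·(10-8)²)/(120·10·2000) = 44/1875 rad
Load 2 — uniform load w=-9 kN/m over full span:
  θ_2 = -wx(L-x)(L-2x)/(12EI) = -(-9)·8·(10-8)·(10-2·8)/(12·2000) = -9/250 rad
Load 3 — applied couple M₀=-8 kN·m at a=15/2 m (b=L-a=5/2):
  θ_3 = (R_Ax²/2 - M_Ax - M₀(x-a))/EI  [x>a] with R_A=-9/10, M_A=-5/2 = ((-9/10)·8²/2 - (-5/2)·8 - (-8)·(8-(15/2)))/2000 = -3/1250 rad
Superposition: θ = Σ θ_i = -28/1875 rad ≈ -0.014933 rad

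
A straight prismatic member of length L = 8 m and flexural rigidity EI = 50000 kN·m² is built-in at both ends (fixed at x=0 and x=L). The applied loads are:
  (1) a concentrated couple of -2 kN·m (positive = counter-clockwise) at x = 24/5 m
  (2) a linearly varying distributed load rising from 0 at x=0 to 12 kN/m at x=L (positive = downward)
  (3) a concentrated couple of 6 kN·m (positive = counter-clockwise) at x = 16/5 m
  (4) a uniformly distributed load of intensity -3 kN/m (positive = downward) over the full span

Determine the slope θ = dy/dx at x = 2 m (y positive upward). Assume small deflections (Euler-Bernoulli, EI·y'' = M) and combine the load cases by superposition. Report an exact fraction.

θ(2) = -253/1250000 rad

Load 1 — applied couple M₀=-2 kN·m at a=24/5 m (b=L-a=16/5):
  θ_1 = (R_Ax²/2 - M_Ax)/EI  [x≤a] with R_A=-9/25, M_A=-16/25 = ((-9/25)·2²/2 - (-16/25)·2)/50000 = 7/625000 rad
Load 2 — triangular load w₀=12 kN/m (0→w₀ over full span):
  θ_2 = -w₀(2x(L-x)(L-2x)(x+2L)+x²(L-x)²)/(120LEI) = -12·(2·2·(8-2)·(8-2·2)·(2+2·8)+2²·(8-2)²)/(120·8·50000) = -117/250000 rad
Load 3 — applied couple M₀=6 kN·m at a=16/5 m (b=L-a=24/5):
  θ_3 = (R_Ax²/2 - M_Ax)/EI  [x≤a] with R_A=27/25, M_A=18/25 = ((27/25)·2²/2 - (18/25)·2)/50000 = 9/625000 rad
Load 4 — uniform load w=-3 kN/m over full span:
  θ_4 = -wx(L-x)(L-2x)/(12EI) = -(-3)·2·(8-2)·(8-2·2)/(12·50000) = 3/12500 rad
Superposition: θ = Σ θ_i = -253/1250000 rad ≈ -0.000202 rad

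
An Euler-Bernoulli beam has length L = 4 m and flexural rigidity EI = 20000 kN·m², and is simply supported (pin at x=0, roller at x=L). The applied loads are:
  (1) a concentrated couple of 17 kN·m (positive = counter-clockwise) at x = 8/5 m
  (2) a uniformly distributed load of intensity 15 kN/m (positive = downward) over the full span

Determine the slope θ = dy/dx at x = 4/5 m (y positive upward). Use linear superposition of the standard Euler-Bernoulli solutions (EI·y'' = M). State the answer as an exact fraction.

Load 1 — applied couple M₀=17 kN·m at a=8/5 m (b=L-a=12/5):
  θ_1 = (M₀x²/(2L)+C₁)/EI  [x≤a] with C₁=M₀(3b²-L²)/(6L)=68/75 = (17·(4/5)²/(2·4)+(68/75))/20000 = 17/150000 rad
Load 2 — uniform load w=15 kN/m over full span:
  θ_2 = -w(L³-6Lx²+4x³)/(24EI) = -15·(4³-6·4·(4/5)²+4·(4/5)³)/(24·20000) = -99/62500 rad
Superposition: θ = Σ θ_i = -1103/750000 rad ≈ -0.001471 rad

θ(4/5) = -1103/750000 rad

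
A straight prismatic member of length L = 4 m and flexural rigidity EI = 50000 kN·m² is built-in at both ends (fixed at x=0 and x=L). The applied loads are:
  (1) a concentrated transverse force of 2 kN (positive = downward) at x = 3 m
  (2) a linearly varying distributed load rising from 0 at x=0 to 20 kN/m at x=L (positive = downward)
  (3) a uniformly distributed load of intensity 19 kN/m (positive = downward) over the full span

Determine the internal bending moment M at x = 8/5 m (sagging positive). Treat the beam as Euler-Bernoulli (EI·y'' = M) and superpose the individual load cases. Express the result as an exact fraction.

M(8/5) = 1967/120 kN·m

Load 1 — point force P=2 kN at a=3 m (b=L-a=1):
  M_1 = Pb²(3a+b)x/L³ - Pab²/L²  [x≤a] = 2·1²·(3·3+1)·(8/5)/4³ - 2·3·1²/4² = 1/8 kN·m
Load 2 — triangular load w₀=20 kN/m (0→w₀ over full span):
  M_2 = 3w₀Lx/20 - w₀L²/30 - w₀x³/(6L) = 3·20·4·(8/5)/20 - 20·4²/30 - 20·(8/5)³/(6·4) = 128/25 kN·m
Load 3 — uniform load w=19 kN/m over full span:
  M_3 = wLx/2 - wL²/12 - wx²/2 = 19·4·(8/5)/2 - 19·4²/12 - 19·(8/5)²/2 = 836/75 kN·m
Superposition: M = Σ M_i = 1967/120 kN·m ≈ 16.391667 kN·m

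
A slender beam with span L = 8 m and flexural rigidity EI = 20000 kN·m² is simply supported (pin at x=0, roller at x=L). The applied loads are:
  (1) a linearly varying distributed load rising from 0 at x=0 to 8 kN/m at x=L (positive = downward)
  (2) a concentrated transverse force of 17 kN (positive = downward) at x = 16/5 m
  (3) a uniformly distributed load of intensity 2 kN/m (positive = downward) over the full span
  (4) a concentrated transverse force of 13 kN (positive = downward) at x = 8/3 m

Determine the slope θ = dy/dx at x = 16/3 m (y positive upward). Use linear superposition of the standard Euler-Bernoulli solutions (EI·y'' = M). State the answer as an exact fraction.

Load 1 — triangular load w₀=8 kN/m (0→w₀ over full span):
  θ_1 = -w₀(7L⁴-30L²x²+15x⁴)/(360LEI) = -8·(7·8⁴-30·8²·(16/3)²+15·(16/3)⁴)/(360·8·20000) = 1456/759375 rad
Load 2 — point force P=17 kN at a=16/5 m (b=L-a=24/5):
  θ_2 = -Pa(2L²-6Lx+3x²+a²)/(6LEI)  [x>a] = -17·(16/5)·(2·8²-6·8·(16/3)+3·(16/3)²+(16/5)²)/(6·8·20000) = 1292/703125 rad
Load 3 — uniform load w=2 kN/m over full span:
  θ_3 = -w(L³-6Lx²+4x³)/(24EI) = -2·(8³-6·8·(16/3)²+4·(16/3)³)/(24·20000) = 52/50625 rad
Load 4 — point force P=13 kN at a=8/3 m (b=L-a=16/3):
  θ_4 = -Pa(2L²-6Lx+3x²+a²)/(6LEI)  [x>a] = -13·(8/3)·(2·8²-6·8·(16/3)+3·(16/3)²+(8/3)²)/(6·8·20000) = 13/10125 rad
Superposition: θ = Σ θ_i = 115159/18984375 rad ≈ 0.006066 rad

θ(16/3) = 115159/18984375 rad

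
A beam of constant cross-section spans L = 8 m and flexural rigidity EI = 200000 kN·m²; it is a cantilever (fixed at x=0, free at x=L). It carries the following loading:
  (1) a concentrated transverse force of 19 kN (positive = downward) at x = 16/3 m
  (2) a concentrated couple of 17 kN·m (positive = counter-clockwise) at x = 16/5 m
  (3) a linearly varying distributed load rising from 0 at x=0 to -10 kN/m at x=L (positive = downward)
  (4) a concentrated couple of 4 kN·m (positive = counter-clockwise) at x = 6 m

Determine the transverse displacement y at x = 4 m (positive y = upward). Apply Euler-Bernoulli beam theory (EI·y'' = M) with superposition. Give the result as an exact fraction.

Load 1 — point force P=19 kN at a=16/3 m (b=L-a=8/3):
  y_1 = -Px²(3a-x)/(6EI)  [x≤a] = -19·4²·(3·(16/3)-4)/(6·200000) = -19/6250 m
Load 2 — applied couple M₀=17 kN·m at a=16/5 m (b=L-a=24/5):
  y_2 = M₀a(2x-a)/(2EI)  [x>a] = 17·(16/5)·(2·4-(16/5))/(2·200000) = 51/78125 m
Load 3 — triangular load w₀=-10 kN/m (0→w₀ over full span):
  y_3 = (w₀Lx³/12-w₀L²x²/6-w₀x⁵/(120L))/EI = ((-10)·8·4³/12-(-10)·8²·4²/6-(-10)·4⁵/(120·8))/200000 = 121/18750 m
Load 4 — applied couple M₀=4 kN·m at a=6 m (b=L-a=2):
  y_4 = M₀x²/(2EI)  [x≤a] = 4·4²/(2·200000) = 1/6250 m
Superposition: y = Σ y_i = 1981/468750 m ≈ 0.004226 m

y(4) = 1981/468750 m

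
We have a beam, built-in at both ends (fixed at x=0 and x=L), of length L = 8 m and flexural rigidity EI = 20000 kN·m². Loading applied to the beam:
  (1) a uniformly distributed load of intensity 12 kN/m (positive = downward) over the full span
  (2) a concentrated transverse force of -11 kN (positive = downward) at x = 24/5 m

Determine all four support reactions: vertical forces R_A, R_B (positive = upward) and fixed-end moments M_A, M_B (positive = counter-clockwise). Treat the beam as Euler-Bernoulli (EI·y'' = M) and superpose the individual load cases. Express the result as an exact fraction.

R_A = 5516/125 kN, M_A = 6944/125 kN·m, R_B = 5109/125 kN, M_B = -6416/125 kN·m

Load 1 — uniform load w=12 kN/m over full span:
  R_A = wL/2 = 12·8/2 = 48 kN
  M_A = wL²/12 = 12·8²/12 = 64 kN·m
  R_B = wL/2 = 12·8/2 = 48 kN
  M_B = -wL²/12 = -12·8²/12 = -64 kN·m
Load 2 — point force P=-11 kN at a=24/5 m (b=L-a=16/5):
  R_A = Pb²(3a+b)/L³ = (-11)·(16/5)²·(3·(24/5)+(16/5))/8³ = -484/125 kN
  M_A = Pab²/L² = (-11)·(24/5)·(16/5)²/8² = -1056/125 kN·m
  R_B = Pa²(a+3b)/L³ = (-11)·(24/5)²·((24/5)+3·(16/5))/8³ = -891/125 kN
  M_B = -Pa²b/L² = -(-11)·(24/5)²·(16/5)/8² = 1584/125 kN·m
Superposition: R_A = 5516/125 kN, M_A = 6944/125 kN·m, R_B = 5109/125 kN, M_B = -6416/125 kN·m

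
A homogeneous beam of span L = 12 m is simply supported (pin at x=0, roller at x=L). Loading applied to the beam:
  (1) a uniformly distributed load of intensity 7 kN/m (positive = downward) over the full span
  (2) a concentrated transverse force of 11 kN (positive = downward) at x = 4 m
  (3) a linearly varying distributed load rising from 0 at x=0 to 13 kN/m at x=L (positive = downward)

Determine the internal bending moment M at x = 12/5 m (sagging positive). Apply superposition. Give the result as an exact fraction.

Load 1 — uniform load w=7 kN/m over full span:
  M_1 = wx(L-x)/2 = 7·(12/5)·(12-(12/5))/2 = 2016/25 kN·m
Load 2 — point force P=11 kN at a=4 m (b=L-a=8):
  M_2 = Pbx/L  [x≤a] = 11·8·(12/5)/12 = 88/5 kN·m
Load 3 — triangular load w₀=13 kN/m (0→w₀ over full span):
  M_3 = w₀Lx/6 - w₀x³/(6L) = 13·12·(12/5)/6 - 13·(12/5)³/(6·12) = 7488/125 kN·m
Superposition: M = Σ M_i = 19768/125 kN·m ≈ 158.144000 kN·m

M(12/5) = 19768/125 kN·m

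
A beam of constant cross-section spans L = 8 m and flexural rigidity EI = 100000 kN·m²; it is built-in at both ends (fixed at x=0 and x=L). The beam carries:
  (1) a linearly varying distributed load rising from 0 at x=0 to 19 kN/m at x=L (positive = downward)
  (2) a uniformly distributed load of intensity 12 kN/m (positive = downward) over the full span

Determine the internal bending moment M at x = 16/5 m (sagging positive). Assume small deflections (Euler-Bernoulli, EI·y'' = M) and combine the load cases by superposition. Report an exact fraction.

Load 1 — triangular load w₀=19 kN/m (0→w₀ over full span):
  M_1 = 3w₀Lx/20 - w₀L²/30 - w₀x³/(6L) = 3·19·8·(16/5)/20 - 19·8²/30 - 19·(16/5)³/(6·8) = 2432/125 kN·m
Load 2 — uniform load w=12 kN/m over full span:
  M_2 = wLx/2 - wL²/12 - wx²/2 = 12·8·(16/5)/2 - 12·8²/12 - 12·(16/5)²/2 = 704/25 kN·m
Superposition: M = Σ M_i = 5952/125 kN·m ≈ 47.616000 kN·m

M(16/5) = 5952/125 kN·m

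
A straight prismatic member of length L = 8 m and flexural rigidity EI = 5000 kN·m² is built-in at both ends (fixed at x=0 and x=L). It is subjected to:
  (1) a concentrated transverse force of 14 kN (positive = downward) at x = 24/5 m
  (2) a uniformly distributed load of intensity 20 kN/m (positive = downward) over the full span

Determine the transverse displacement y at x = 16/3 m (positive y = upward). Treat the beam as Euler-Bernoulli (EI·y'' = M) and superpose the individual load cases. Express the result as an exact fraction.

y(16/3) = -748864/18984375 m

Load 1 — point force P=14 kN at a=24/5 m (b=L-a=16/5):
  y_1 = -Pa²(L-x)²(3bL-(3b+a)(L-x))/(6L³EI)  [x>a] = -14·(24/5)²·(8-(16/3))²·(3·(16/5)·8-(3·(16/5)+(24/5))·(8-(16/3)))/(6·8³·5000) = -448/78125 m
Load 2 — uniform load w=20 kN/m over full span:
  y_2 = -wx²(L-x)²/(24EI) = -20·(16/3)²·(8-(16/3))²/(24·5000) = -1024/30375 m
Superposition: y = Σ y_i = -748864/18984375 m ≈ -0.039446 m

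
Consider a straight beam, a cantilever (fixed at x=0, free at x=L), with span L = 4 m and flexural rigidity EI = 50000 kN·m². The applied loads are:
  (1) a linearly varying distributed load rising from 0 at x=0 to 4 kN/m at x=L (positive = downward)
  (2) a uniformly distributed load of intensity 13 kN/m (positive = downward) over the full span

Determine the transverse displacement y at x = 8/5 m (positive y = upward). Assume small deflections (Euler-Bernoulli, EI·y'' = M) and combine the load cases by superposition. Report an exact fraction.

Load 1 — triangular load w₀=4 kN/m (0→w₀ over full span):
  y_1 = (w₀Lx³/12-w₀L²x²/6-w₀x⁵/(120L))/EI = (4·4·(8/5)³/12-4·4²·(8/5)²/6-4·(8/5)⁵/(120·4))/50000 = -64256/146484375 m
Load 2 — uniform load w=13 kN/m over full span:
  y_2 = -wx²(x²-4Lx+6L²)/(24EI) = -13·(8/5)²·((8/5)²-4·4·(8/5)+6·4²)/(24·50000) = -3952/1953125 m
Superposition: y = Σ y_i = -360656/146484375 m ≈ -0.002462 m

y(8/5) = -360656/146484375 m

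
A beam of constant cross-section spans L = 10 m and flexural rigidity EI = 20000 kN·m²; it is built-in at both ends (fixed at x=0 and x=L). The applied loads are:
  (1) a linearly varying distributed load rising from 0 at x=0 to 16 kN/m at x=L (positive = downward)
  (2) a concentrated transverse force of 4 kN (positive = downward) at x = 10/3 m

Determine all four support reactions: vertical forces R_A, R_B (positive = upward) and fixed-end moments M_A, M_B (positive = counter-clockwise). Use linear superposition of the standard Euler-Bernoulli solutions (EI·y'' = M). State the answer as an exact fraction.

Load 1 — triangular load w₀=16 kN/m (0→w₀ over full span):
  R_A = 3w₀L/20 = 3·16·10/20 = 24 kN
  M_A = w₀L²/30 = 16·10²/30 = 160/3 kN·m
  R_B = 7w₀L/20 = 7·16·10/20 = 56 kN
  M_B = -w₀L²/20 = -16·10²/20 = -80 kN·m
Load 2 — point force P=4 kN at a=10/3 m (b=L-a=20/3):
  R_A = Pb²(3a+b)/L³ = 4·(20/3)²·(3·(10/3)+(20/3))/10³ = 80/27 kN
  M_A = Pab²/L² = 4·(10/3)·(20/3)²/10² = 160/27 kN·m
  R_B = Pa²(a+3b)/L³ = 4·(10/3)²·((10/3)+3·(20/3))/10³ = 28/27 kN
  M_B = -Pa²b/L² = -4·(10/3)²·(20/3)/10² = -80/27 kN·m
Superposition: R_A = 728/27 kN, M_A = 1600/27 kN·m, R_B = 1540/27 kN, M_B = -2240/27 kN·m

R_A = 728/27 kN, M_A = 1600/27 kN·m, R_B = 1540/27 kN, M_B = -2240/27 kN·m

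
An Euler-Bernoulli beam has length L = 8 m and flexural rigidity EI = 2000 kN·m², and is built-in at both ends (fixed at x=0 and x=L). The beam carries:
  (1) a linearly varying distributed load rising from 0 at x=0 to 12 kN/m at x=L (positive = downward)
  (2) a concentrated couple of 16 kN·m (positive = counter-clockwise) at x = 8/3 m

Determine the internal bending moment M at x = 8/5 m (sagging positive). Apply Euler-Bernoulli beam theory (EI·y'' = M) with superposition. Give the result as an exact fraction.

Load 1 — triangular load w₀=12 kN/m (0→w₀ over full span):
  M_1 = 3w₀Lx/20 - w₀L²/30 - w₀x³/(6L) = 3·12·8·(8/5)/20 - 12·8²/30 - 12·(8/5)³/(6·8) = -448/125 kN·m
Load 2 — applied couple M₀=16 kN·m at a=8/3 m (b=L-a=16/3):
  M_2 = R_Ax - M_A  [x≤a] with R_A=8/3, M_A=0 = (8/3)·(8/5) - 0 = 64/15 kN·m
Superposition: M = Σ M_i = 256/375 kN·m ≈ 0.682667 kN·m

M(8/5) = 256/375 kN·m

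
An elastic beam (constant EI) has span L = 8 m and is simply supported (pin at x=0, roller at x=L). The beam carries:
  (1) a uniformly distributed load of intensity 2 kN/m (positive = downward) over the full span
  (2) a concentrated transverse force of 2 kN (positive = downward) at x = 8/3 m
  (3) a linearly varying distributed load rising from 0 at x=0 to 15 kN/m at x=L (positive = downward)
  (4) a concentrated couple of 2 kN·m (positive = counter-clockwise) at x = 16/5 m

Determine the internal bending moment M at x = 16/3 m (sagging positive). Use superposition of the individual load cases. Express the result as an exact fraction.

Load 1 — uniform load w=2 kN/m over full span:
  M_1 = wx(L-x)/2 = 2·(16/3)·(8-(16/3))/2 = 128/9 kN·m
Load 2 — point force P=2 kN at a=8/3 m (b=L-a=16/3):
  M_2 = Pa(L-x)/L  [x>a] = 2·(8/3)·(8-(16/3))/8 = 16/9 kN·m
Load 3 — triangular load w₀=15 kN/m (0→w₀ over full span):
  M_3 = w₀Lx/6 - w₀x³/(6L) = 15·8·(16/3)/6 - 15·(16/3)³/(6·8) = 1600/27 kN·m
Load 4 — applied couple M₀=2 kN·m at a=16/5 m (b=L-a=24/5):
  M_4 = M₀x/L - M₀  [x>a] = 2·(16/3)/8 - 2 = -2/3 kN·m
Superposition: M = Σ M_i = 2014/27 kN·m ≈ 74.592593 kN·m

M(16/3) = 2014/27 kN·m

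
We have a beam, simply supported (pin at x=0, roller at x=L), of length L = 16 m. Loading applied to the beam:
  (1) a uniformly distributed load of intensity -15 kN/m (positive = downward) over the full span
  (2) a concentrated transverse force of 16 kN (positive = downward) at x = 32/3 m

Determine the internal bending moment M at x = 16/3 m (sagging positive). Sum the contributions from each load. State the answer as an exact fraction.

Load 1 — uniform load w=-15 kN/m over full span:
  M_1 = wx(L-x)/2 = (-15)·(16/3)·(16-(16/3))/2 = -1280/3 kN·m
Load 2 — point force P=16 kN at a=32/3 m (b=L-a=16/3):
  M_2 = Pbx/L  [x≤a] = 16·(16/3)·(16/3)/16 = 256/9 kN·m
Superposition: M = Σ M_i = -3584/9 kN·m ≈ -398.222222 kN·m

M(16/3) = -3584/9 kN·m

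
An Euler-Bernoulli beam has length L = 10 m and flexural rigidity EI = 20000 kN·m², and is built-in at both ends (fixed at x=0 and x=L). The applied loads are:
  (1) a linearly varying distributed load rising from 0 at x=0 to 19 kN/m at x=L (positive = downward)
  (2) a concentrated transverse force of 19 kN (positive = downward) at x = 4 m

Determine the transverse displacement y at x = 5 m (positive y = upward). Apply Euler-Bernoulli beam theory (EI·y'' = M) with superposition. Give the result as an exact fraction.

Load 1 — triangular load w₀=19 kN/m (0→w₀ over full span):
  y_1 = -w₀x²(L-x)²(x+2L)/(120LEI) = -19·5²·(10-5)²·(5+2·10)/(120·10·20000) = -19/1536 m
Load 2 — point force P=19 kN at a=4 m (b=L-a=6):
  y_2 = -Pa²(L-x)²(3bL-(3b+a)(L-x))/(6L³EI)  [x>a] = -19·4²·(10-5)²·(3·6·10-(3·6+4)·(10-5))/(6·10³·20000) = -133/30000 m
Superposition: y = Σ y_i = -5377/320000 m ≈ -0.016803 m

y(5) = -5377/320000 m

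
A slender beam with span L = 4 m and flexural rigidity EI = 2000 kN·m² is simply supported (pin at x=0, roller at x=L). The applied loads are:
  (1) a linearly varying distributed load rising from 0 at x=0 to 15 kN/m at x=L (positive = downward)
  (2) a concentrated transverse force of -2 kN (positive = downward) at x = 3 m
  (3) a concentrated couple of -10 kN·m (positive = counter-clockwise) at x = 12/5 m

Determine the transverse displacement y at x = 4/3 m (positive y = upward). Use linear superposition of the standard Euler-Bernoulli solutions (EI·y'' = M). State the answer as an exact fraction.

Load 1 — triangular load w₀=15 kN/m (0→w₀ over full span):
  y_1 = -w₀x(7L⁴-10L²x²+3x⁴)/(360LEI) = -15·(4/3)·(7·4⁴-10·4²·(4/3)²+3·(4/3)⁴)/(360·4·2000) = -64/6075 m
Load 2 — point force P=-2 kN at a=3 m (b=L-a=1):
  y_2 = -Pbx(L²-b²-x²)/(6LEI)  [x≤a] = -(-2)·1·(4/3)·(4²-1²-(4/3)²)/(6·4·2000) = 119/162000 m
Load 3 — applied couple M₀=-10 kN·m at a=12/5 m (b=L-a=8/5):
  y_3 = (M₀x³/(6L)+C₁x)/EI  [x≤a] with C₁=M₀(3b²-L²)/(6L)=52/15 = ((-10)·(4/3)³/(6·4)+(52/15)·(4/3))/2000 = 92/50625 m
Superposition: y = Σ y_i = -19399/2430000 m ≈ -0.007983 m

y(4/3) = -19399/2430000 m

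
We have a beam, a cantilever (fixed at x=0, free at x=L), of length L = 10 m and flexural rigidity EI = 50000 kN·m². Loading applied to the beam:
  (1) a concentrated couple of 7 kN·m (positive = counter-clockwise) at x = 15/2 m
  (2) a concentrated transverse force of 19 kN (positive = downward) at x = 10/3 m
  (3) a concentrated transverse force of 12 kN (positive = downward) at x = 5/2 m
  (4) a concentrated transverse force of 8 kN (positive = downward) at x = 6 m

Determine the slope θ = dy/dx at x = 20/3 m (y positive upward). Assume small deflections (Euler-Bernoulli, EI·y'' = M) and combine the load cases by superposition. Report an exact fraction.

Load 1 — applied couple M₀=7 kN·m at a=15/2 m (b=L-a=5/2):
  θ_1 = M₀x/EI  [x≤a] = 7·(20/3)/50000 = 7/7500 rad
Load 2 — point force P=19 kN at a=10/3 m (b=L-a=20/3):
  θ_2 = -Pa²/(2EI)  [x>a] = -19·(10/3)²/(2·50000) = -19/9000 rad
Load 3 — point force P=12 kN at a=5/2 m (b=L-a=15/2):
  θ_3 = -Pa²/(2EI)  [x>a] = -12·(5/2)²/(2·50000) = -3/4000 rad
Load 4 — point force P=8 kN at a=6 m (b=L-a=4):
  θ_4 = -Pa²/(2EI)  [x>a] = -8·6²/(2·50000) = -9/3125 rad
Superposition: θ = Σ θ_i = -4327/900000 rad ≈ -0.004808 rad

θ(20/3) = -4327/900000 rad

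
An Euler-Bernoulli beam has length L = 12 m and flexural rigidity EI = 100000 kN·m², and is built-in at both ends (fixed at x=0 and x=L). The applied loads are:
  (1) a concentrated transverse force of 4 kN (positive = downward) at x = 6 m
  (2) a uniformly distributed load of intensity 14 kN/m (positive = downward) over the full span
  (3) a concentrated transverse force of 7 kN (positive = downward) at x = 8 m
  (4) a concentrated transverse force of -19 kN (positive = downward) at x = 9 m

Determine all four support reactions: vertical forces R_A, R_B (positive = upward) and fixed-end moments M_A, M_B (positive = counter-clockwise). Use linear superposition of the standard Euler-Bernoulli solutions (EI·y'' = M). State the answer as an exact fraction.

R_A = 73307/864 kN, M_A = 24413/144 kN·m, R_B = 64933/864 kN, M_B = -22231/144 kN·m

Load 1 — point force P=4 kN at a=6 m (b=L-a=6):
  R_A = Pb²(3a+b)/L³ = 4·6²·(3·6+6)/12³ = 2 kN
  M_A = Pab²/L² = 4·6·6²/12² = 6 kN·m
  R_B = Pa²(a+3b)/L³ = 4·6²·(6+3·6)/12³ = 2 kN
  M_B = -Pa²b/L² = -4·6²·6/12² = -6 kN·m
Load 2 — uniform load w=14 kN/m over full span:
  R_A = wL/2 = 14·12/2 = 84 kN
  M_A = wL²/12 = 14·12²/12 = 168 kN·m
  R_B = wL/2 = 14·12/2 = 84 kN
  M_B = -wL²/12 = -14·12²/12 = -168 kN·m
Load 3 — point force P=7 kN at a=8 m (b=L-a=4):
  R_A = Pb²(3a+b)/L³ = 7·4²·(3·8+4)/12³ = 49/27 kN
  M_A = Pab²/L² = 7·8·4²/12² = 56/9 kN·m
  R_B = Pa²(a+3b)/L³ = 7·8²·(8+3·4)/12³ = 140/27 kN
  M_B = -Pa²b/L² = -7·8²·4/12² = -112/9 kN·m
Load 4 — point force P=-19 kN at a=9 m (b=L-a=3):
  R_A = Pb²(3a+b)/L³ = (-19)·3²·(3·9+3)/12³ = -95/32 kN
  M_A = Pab²/L² = (-19)·9·3²/12² = -171/16 kN·m
  R_B = Pa²(a+3b)/L³ = (-19)·9²·(9+3·3)/12³ = -513/32 kN
  M_B = -Pa²b/L² = -(-19)·9²·3/12² = 513/16 kN·m
Superposition: R_A = 73307/864 kN, M_A = 24413/144 kN·m, R_B = 64933/864 kN, M_B = -22231/144 kN·m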